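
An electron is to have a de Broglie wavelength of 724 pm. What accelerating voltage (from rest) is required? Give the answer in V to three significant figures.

p = h/λ = 6.626 × 10⁻³⁴ / 7.240 × 10⁻¹⁰ = 9.152 × 10⁻²⁵ kg·m/s.
KE = p²/(2m) = 4.598 × 10⁻¹⁹ J.
V = KE/e = 4.598 × 10⁻¹⁹ / (1.602 × 10⁻¹⁹) = 2.87 V.

V = 2.87 V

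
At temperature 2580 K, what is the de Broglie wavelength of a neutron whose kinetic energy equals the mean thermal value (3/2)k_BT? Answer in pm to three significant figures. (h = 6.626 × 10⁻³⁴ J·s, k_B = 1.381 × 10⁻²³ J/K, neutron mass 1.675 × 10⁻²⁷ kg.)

KE = (3/2)k_BT = 1.5 × 1.381 × 10⁻²³ × 2580 = 5.344 × 10⁻²⁰ J.
p = √(2mKE) = √(2 × 1.675 × 10⁻²⁷ × 5.344 × 10⁻²⁰) = 1.338 × 10⁻²³ kg·m/s.
λ = h/p = 4.95 × 10⁻¹¹ m = 49.5 pm.

λ = 49.5 pm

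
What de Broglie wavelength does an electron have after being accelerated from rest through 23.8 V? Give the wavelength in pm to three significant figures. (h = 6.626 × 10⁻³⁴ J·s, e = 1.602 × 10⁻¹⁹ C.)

KE = eV = 1.602 × 10⁻¹⁹ × 23.80 = 3.813 × 10⁻¹⁸ J.
p = √(2mKE) = √(2 × 9.109 × 10⁻³¹ × 3.813 × 10⁻¹⁸) = 2.636 × 10⁻²⁴ kg·m/s.
λ = h/p = 6.626 × 10⁻³⁴ / 2.636 × 10⁻²⁴ = 2.51 × 10⁻¹⁰ m = 251 pm.

λ = 251 pm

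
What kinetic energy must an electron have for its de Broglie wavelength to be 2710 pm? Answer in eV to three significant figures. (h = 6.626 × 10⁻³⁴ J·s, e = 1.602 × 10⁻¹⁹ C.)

KE = 0.205 eV

p = h/λ = 6.626 × 10⁻³⁴ / 2.710 × 10⁻⁹ = 2.445 × 10⁻²⁵ kg·m/s.
KE = p²/(2m) = (2.445 × 10⁻²⁵)² / (2 × 9.109 × 10⁻³¹) = 3.281 × 10⁻²⁰ J = 0.205 eV.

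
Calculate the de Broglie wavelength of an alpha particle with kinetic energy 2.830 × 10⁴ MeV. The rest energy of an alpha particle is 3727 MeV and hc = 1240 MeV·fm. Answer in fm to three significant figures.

λ = 0.0390 fm

Total energy E = KE + m₀c² = 2.830 × 10⁴ + 3727 = 32027 MeV.
(pc)² = E² − (m₀c²)² = (32027)² − (3727)² = 1.012 × 10⁹ MeV², so pc = 3.181 × 10⁴ MeV.
λ = hc/(pc) = 1240 MeV·fm / 3.181 × 10⁴ MeV = 0.0390 fm.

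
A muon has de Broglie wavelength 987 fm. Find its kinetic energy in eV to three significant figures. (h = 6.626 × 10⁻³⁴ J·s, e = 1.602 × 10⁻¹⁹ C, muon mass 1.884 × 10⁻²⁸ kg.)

p = h/λ = 6.626 × 10⁻³⁴ / 9.870 × 10⁻¹³ = 6.713 × 10⁻²² kg·m/s.
KE = p²/(2m) = (6.713 × 10⁻²²)² / (2 × 1.884 × 10⁻²⁸) = 1.196 × 10⁻¹⁵ J = 7470 eV.

KE = 7470 eV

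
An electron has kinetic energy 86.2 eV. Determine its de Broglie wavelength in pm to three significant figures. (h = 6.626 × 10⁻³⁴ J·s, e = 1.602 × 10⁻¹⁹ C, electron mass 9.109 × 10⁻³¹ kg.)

λ = 132 pm

KE = 86.2 eV = 1.381 × 10⁻¹⁷ J.
p = √(2mKE) = √(2 × 9.109 × 10⁻³¹ × 1.381 × 10⁻¹⁷) = 5.016 × 10⁻²⁴ kg·m/s.
λ = h/p = 6.626 × 10⁻³⁴ / 5.016 × 10⁻²⁴ = 1.32 × 10⁻¹⁰ m = 132 pm.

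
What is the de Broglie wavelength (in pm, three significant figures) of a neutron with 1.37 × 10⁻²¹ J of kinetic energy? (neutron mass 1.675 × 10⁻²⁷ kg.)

p = √(2mKE) = √(2 × 1.675 × 10⁻²⁷ × 1.370 × 10⁻²¹) = 2.142 × 10⁻²⁴ kg·m/s.
λ = h/p = 6.626 × 10⁻³⁴ / 2.142 × 10⁻²⁴ = 3.09 × 10⁻¹⁰ m = 309 pm.

λ = 309 pm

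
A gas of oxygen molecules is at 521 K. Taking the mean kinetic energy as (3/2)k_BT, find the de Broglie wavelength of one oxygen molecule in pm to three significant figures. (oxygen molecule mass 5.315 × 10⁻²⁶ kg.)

λ = 19.6 pm

KE = (3/2)k_BT = 1.5 × 1.381 × 10⁻²³ × 521 = 1.079 × 10⁻²⁰ J.
p = √(2mKE) = √(2 × 5.315 × 10⁻²⁶ × 1.079 × 10⁻²⁰) = 3.387 × 10⁻²³ kg·m/s.
λ = h/p = 1.96 × 10⁻¹¹ m = 19.6 pm.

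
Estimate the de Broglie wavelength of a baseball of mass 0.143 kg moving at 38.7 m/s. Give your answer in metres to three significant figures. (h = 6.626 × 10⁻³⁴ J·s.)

p = mv = 0.143 × 38.7 = 5.534 kg·m/s.
λ = h/p = 6.626 × 10⁻³⁴ / 5.534 = 1.20 × 10⁻³⁴ m.

λ = 1.20 × 10⁻³⁴ m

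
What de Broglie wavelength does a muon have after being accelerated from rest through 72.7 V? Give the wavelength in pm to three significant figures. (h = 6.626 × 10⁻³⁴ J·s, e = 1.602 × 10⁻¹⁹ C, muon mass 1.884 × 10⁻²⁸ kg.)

KE = eV = 1.602 × 10⁻¹⁹ × 72.70 = 1.165 × 10⁻¹⁷ J.
p = √(2mKE) = √(2 × 1.884 × 10⁻²⁸ × 1.165 × 10⁻¹⁷) = 6.625 × 10⁻²³ kg·m/s.
λ = h/p = 6.626 × 10⁻³⁴ / 6.625 × 10⁻²³ = 1.00 × 10⁻¹¹ m = 10.0 pm.

λ = 10.0 pm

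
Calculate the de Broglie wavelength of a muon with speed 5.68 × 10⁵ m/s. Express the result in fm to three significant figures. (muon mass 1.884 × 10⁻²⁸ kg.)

λ = 6190 fm

p = mv = 1.884 × 10⁻²⁸ × 5.68 × 10⁵ = 1.070 × 10⁻²² kg·m/s.
λ = h/p = 6.626 × 10⁻³⁴ / 1.070 × 10⁻²² = 6.19 × 10⁻¹² m = 6190 fm.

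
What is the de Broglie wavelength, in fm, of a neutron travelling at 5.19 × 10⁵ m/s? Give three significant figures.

p = mv = 1.675 × 10⁻²⁷ × 5.19 × 10⁵ = 8.693 × 10⁻²² kg·m/s.
λ = h/p = 6.626 × 10⁻³⁴ / 8.693 × 10⁻²² = 7.62 × 10⁻¹³ m = 762 fm.

λ = 762 fm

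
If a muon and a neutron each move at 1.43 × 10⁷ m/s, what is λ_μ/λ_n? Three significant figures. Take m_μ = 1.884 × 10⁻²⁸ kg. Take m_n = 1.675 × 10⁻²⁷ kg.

At fixed v, p = mv so λ = h/(mv) ∝ 1/m.
λ_μ/λ_n = m_n/m_μ = 1.675 × 10⁻²⁷/1.884 × 10⁻²⁸ = 8.89.

λ_μ/λ_n = 8.89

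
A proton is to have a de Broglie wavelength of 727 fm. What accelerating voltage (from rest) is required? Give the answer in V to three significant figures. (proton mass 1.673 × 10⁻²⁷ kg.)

p = h/λ = 6.626 × 10⁻³⁴ / 7.270 × 10⁻¹³ = 9.114 × 10⁻²² kg·m/s.
KE = p²/(2m) = 2.483 × 10⁻¹⁶ J.
V = KE/e = 2.483 × 10⁻¹⁶ / (1.602 × 10⁻¹⁹) = 1550 V.

V = 1550 V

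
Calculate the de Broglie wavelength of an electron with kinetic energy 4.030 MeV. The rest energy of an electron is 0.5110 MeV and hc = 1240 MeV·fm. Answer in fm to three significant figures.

λ = 275 fm

Total energy E = KE + m₀c² = 4.030 + 0.5110 = 4.5410 MeV.
(pc)² = E² − (m₀c²)² = (4.5410)² − (0.5110)² = 20.36 MeV², so pc = 4.512 MeV.
λ = hc/(pc) = 1240 MeV·fm / 4.512 MeV = 275 fm.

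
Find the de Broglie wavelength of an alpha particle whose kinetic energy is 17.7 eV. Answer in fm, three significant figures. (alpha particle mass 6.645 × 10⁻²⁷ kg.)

KE = 17.7 eV = 2.836 × 10⁻¹⁸ J.
p = √(2mKE) = √(2 × 6.645 × 10⁻²⁷ × 2.836 × 10⁻¹⁸) = 1.941 × 10⁻²² kg·m/s.
λ = h/p = 6.626 × 10⁻³⁴ / 1.941 × 10⁻²² = 3.41 × 10⁻¹² m = 3410 fm.

λ = 3410 fm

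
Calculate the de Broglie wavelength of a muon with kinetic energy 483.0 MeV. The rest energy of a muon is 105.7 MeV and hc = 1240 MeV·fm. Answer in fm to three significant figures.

Total energy E = KE + m₀c² = 483.0 + 105.7 = 588.7 MeV.
(pc)² = E² − (m₀c²)² = (588.7)² − (105.7)² = 3.354 × 10⁵ MeV², so pc = 579.1 MeV.
λ = hc/(pc) = 1240 MeV·fm / 579.1 MeV = 2.14 fm.

λ = 2.14 fm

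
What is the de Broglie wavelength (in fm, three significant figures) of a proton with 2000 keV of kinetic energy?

λ = 20.2 fm

KE = 2000 keV = 3.204 × 10⁻¹³ J.
p = √(2mKE) = √(2 × 1.673 × 10⁻²⁷ × 3.204 × 10⁻¹³) = 3.274 × 10⁻²⁰ kg·m/s.
λ = h/p = 6.626 × 10⁻³⁴ / 3.274 × 10⁻²⁰ = 2.02 × 10⁻¹⁴ m = 20.2 fm.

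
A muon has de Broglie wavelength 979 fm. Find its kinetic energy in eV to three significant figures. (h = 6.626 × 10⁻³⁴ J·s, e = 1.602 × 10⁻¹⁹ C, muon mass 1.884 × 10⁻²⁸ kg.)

KE = 7590 eV

p = h/λ = 6.626 × 10⁻³⁴ / 9.790 × 10⁻¹³ = 6.768 × 10⁻²² kg·m/s.
KE = p²/(2m) = (6.768 × 10⁻²²)² / (2 × 1.884 × 10⁻²⁸) = 1.216 × 10⁻¹⁵ J = 7590 eV.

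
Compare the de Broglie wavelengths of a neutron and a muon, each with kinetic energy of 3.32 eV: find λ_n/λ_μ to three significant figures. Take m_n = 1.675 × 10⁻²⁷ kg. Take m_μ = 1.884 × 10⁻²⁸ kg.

At fixed KE, p = √(2mKE) so λ = h/p ∝ 1/√m.
λ_n/λ_μ = √(m_μ/m_n) = √(1.884 × 10⁻²⁸/1.675 × 10⁻²⁷) = √(0.1125) = 0.335.

λ_n/λ_μ = 0.335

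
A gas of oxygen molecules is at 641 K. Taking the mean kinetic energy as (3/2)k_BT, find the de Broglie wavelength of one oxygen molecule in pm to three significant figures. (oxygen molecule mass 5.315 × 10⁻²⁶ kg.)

λ = 17.6 pm

KE = (3/2)k_BT = 1.5 × 1.381 × 10⁻²³ × 641 = 1.328 × 10⁻²⁰ J.
p = √(2mKE) = √(2 × 5.315 × 10⁻²⁶ × 1.328 × 10⁻²⁰) = 3.757 × 10⁻²³ kg·m/s.
λ = h/p = 1.76 × 10⁻¹¹ m = 17.6 pm.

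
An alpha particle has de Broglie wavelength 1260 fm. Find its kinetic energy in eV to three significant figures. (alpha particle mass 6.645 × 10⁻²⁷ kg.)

p = h/λ = 6.626 × 10⁻³⁴ / 1.260 × 10⁻¹² = 5.259 × 10⁻²² kg·m/s.
KE = p²/(2m) = (5.259 × 10⁻²²)² / (2 × 6.645 × 10⁻²⁷) = 2.081 × 10⁻¹⁷ J = 130 eV.

KE = 130 eV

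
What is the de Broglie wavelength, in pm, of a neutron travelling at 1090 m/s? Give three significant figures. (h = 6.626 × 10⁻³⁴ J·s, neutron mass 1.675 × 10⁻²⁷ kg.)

λ = 363 pm

p = mv = 1.675 × 10⁻²⁷ × 1090 = 1.826 × 10⁻²⁴ kg·m/s.
λ = h/p = 6.626 × 10⁻³⁴ / 1.826 × 10⁻²⁴ = 3.63 × 10⁻¹⁰ m = 363 pm.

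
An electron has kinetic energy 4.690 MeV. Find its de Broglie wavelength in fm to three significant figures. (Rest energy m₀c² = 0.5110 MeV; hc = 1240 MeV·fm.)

Total energy E = KE + m₀c² = 4.690 + 0.5110 = 5.2010 MeV.
(pc)² = E² − (m₀c²)² = (5.2010)² − (0.5110)² = 26.79 MeV², so pc = 5.176 MeV.
λ = hc/(pc) = 1240 MeV·fm / 5.176 MeV = 240 fm.

λ = 240 fm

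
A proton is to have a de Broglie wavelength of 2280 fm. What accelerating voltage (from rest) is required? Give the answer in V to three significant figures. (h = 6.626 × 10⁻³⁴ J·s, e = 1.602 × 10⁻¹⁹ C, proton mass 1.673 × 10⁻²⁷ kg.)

V = 158 V

p = h/λ = 6.626 × 10⁻³⁴ / 2.280 × 10⁻¹² = 2.906 × 10⁻²² kg·m/s.
KE = p²/(2m) = 2.524 × 10⁻¹⁷ J.
V = KE/e = 2.524 × 10⁻¹⁷ / (1.602 × 10⁻¹⁹) = 158 V.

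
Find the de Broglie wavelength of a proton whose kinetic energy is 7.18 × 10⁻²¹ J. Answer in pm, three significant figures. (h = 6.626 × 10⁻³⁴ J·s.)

p = √(2mKE) = √(2 × 1.673 × 10⁻²⁷ × 7.180 × 10⁻²¹) = 4.901 × 10⁻²⁴ kg·m/s.
λ = h/p = 6.626 × 10⁻³⁴ / 4.901 × 10⁻²⁴ = 1.35 × 10⁻¹⁰ m = 135 pm.

λ = 135 pm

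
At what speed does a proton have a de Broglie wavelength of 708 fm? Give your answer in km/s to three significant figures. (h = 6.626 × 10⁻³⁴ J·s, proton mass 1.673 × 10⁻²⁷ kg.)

v = 559 km/s

p = h/λ = 6.626 × 10⁻³⁴ / 7.080 × 10⁻¹³ = 9.359 × 10⁻²² kg·m/s.
v = p/m = 9.359 × 10⁻²² / 1.673 × 10⁻²⁷ = 5.59 × 10⁵ m/s = 559 km/s.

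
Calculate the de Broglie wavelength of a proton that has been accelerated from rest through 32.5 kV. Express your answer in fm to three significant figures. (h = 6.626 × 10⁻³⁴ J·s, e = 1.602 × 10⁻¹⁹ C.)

KE = eV = 1.602 × 10⁻¹⁹ × 3.250 × 10⁴ = 5.207 × 10⁻¹⁵ J.
p = √(2mKE) = √(2 × 1.673 × 10⁻²⁷ × 5.207 × 10⁻¹⁵) = 4.174 × 10⁻²¹ kg·m/s.
λ = h/p = 6.626 × 10⁻³⁴ / 4.174 × 10⁻²¹ = 1.59 × 10⁻¹³ m = 159 fm.

λ = 159 fm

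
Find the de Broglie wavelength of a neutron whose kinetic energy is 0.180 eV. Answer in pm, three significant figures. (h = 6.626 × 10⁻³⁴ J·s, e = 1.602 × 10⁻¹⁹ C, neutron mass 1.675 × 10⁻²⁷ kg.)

λ = 67.4 pm

KE = 0.180 eV = 2.884 × 10⁻²⁰ J.
p = √(2mKE) = √(2 × 1.675 × 10⁻²⁷ × 2.884 × 10⁻²⁰) = 9.829 × 10⁻²⁴ kg·m/s.
λ = h/p = 6.626 × 10⁻³⁴ / 9.829 × 10⁻²⁴ = 6.74 × 10⁻¹¹ m = 67.4 pm.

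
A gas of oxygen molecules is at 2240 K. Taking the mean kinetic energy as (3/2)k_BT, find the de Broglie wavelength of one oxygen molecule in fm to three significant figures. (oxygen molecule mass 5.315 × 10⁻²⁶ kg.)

KE = (3/2)k_BT = 1.5 × 1.381 × 10⁻²³ × 2240 = 4.640 × 10⁻²⁰ J.
p = √(2mKE) = √(2 × 5.315 × 10⁻²⁶ × 4.640 × 10⁻²⁰) = 7.023 × 10⁻²³ kg·m/s.
λ = h/p = 9.43 × 10⁻¹² m = 9430 fm.

λ = 9430 fm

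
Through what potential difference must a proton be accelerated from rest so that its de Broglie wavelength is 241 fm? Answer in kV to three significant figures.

V = 14.1 kV

p = h/λ = 6.626 × 10⁻³⁴ / 2.410 × 10⁻¹³ = 2.749 × 10⁻²¹ kg·m/s.
KE = p²/(2m) = 2.259 × 10⁻¹⁵ J.
V = KE/e = 2.259 × 10⁻¹⁵ / (1.602 × 10⁻¹⁹) = 14.1 kV.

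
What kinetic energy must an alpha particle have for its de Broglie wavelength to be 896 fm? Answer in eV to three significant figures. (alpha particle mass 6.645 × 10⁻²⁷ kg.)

KE = 257 eV

p = h/λ = 6.626 × 10⁻³⁴ / 8.960 × 10⁻¹³ = 7.395 × 10⁻²² kg·m/s.
KE = p²/(2m) = (7.395 × 10⁻²²)² / (2 × 6.645 × 10⁻²⁷) = 4.115 × 10⁻¹⁷ J = 257 eV.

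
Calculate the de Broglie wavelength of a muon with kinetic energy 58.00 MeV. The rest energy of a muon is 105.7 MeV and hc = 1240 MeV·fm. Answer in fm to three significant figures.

Total energy E = KE + m₀c² = 58.00 + 105.7 = 163.70 MeV.
(pc)² = E² − (m₀c²)² = (163.70)² − (105.7)² = 1.563 × 10⁴ MeV², so pc = 125.0 MeV.
λ = hc/(pc) = 1240 MeV·fm / 125.0 MeV = 9.92 fm.

λ = 9.92 fm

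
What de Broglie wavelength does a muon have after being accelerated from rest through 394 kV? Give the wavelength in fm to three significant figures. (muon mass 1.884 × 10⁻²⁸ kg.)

KE = eV = 1.602 × 10⁻¹⁹ × 3.940 × 10⁵ = 6.312 × 10⁻¹⁴ J.
p = √(2mKE) = √(2 × 1.884 × 10⁻²⁸ × 6.312 × 10⁻¹⁴) = 4.877 × 10⁻²¹ kg·m/s.
λ = h/p = 6.626 × 10⁻³⁴ / 4.877 × 10⁻²¹ = 1.36 × 10⁻¹³ m = 136 fm.

λ = 136 fm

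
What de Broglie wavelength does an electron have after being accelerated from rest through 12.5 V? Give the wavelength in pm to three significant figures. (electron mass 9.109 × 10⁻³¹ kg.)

λ = 347 pm

KE = eV = 1.602 × 10⁻¹⁹ × 12.50 = 2.003 × 10⁻¹⁸ J.
p = √(2mKE) = √(2 × 9.109 × 10⁻³¹ × 2.003 × 10⁻¹⁸) = 1.910 × 10⁻²⁴ kg·m/s.
λ = h/p = 6.626 × 10⁻³⁴ / 1.910 × 10⁻²⁴ = 3.47 × 10⁻¹⁰ m = 347 pm.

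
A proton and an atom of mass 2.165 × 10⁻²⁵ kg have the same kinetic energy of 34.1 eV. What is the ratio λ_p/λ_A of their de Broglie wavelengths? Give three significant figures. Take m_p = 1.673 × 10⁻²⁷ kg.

λ_p/λ_A = 11.4

At fixed KE, p = √(2mKE) so λ = h/p ∝ 1/√m.
λ_p/λ_A = √(m_A/m_p) = √(2.165 × 10⁻²⁵/1.673 × 10⁻²⁷) = √(129.4) = 11.4.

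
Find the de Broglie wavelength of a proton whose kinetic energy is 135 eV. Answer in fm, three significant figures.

KE = 135 eV = 2.163 × 10⁻¹⁷ J.
p = √(2mKE) = √(2 × 1.673 × 10⁻²⁷ × 2.163 × 10⁻¹⁷) = 2.690 × 10⁻²² kg·m/s.
λ = h/p = 6.626 × 10⁻³⁴ / 2.690 × 10⁻²² = 2.46 × 10⁻¹² m = 2460 fm.

λ = 2460 fm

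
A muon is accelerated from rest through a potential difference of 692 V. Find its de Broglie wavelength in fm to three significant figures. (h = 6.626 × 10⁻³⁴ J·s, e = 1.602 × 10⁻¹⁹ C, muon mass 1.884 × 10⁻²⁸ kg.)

KE = eV = 1.602 × 10⁻¹⁹ × 692.0 = 1.109 × 10⁻¹⁶ J.
p = √(2mKE) = √(2 × 1.884 × 10⁻²⁸ × 1.109 × 10⁻¹⁶) = 2.044 × 10⁻²² kg·m/s.
λ = h/p = 6.626 × 10⁻³⁴ / 2.044 × 10⁻²² = 3.24 × 10⁻¹² m = 3240 fm.

λ = 3240 fm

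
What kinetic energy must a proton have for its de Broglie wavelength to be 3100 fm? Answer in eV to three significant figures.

p = h/λ = 6.626 × 10⁻³⁴ / 3.100 × 10⁻¹² = 2.137 × 10⁻²² kg·m/s.
KE = p²/(2m) = (2.137 × 10⁻²²)² / (2 × 1.673 × 10⁻²⁷) = 1.365 × 10⁻¹⁷ J = 85.2 eV.

KE = 85.2 eV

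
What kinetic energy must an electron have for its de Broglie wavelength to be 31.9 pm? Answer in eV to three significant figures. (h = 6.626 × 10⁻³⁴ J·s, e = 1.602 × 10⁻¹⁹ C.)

KE = 1480 eV

p = h/λ = 6.626 × 10⁻³⁴ / 3.190 × 10⁻¹¹ = 2.077 × 10⁻²³ kg·m/s.
KE = p²/(2m) = (2.077 × 10⁻²³)² / (2 × 9.109 × 10⁻³¹) = 2.368 × 10⁻¹⁶ J = 1480 eV.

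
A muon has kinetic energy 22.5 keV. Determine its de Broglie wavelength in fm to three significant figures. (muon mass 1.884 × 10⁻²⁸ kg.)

λ = 569 fm

KE = 22.5 keV = 3.605 × 10⁻¹⁵ J.
p = √(2mKE) = √(2 × 1.884 × 10⁻²⁸ × 3.605 × 10⁻¹⁵) = 1.165 × 10⁻²¹ kg·m/s.
λ = h/p = 6.626 × 10⁻³⁴ / 1.165 × 10⁻²¹ = 5.69 × 10⁻¹³ m = 569 fm.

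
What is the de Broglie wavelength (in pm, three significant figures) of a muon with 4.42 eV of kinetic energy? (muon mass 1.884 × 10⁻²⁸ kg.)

KE = 4.42 eV = 7.081 × 10⁻¹⁹ J.
p = √(2mKE) = √(2 × 1.884 × 10⁻²⁸ × 7.081 × 10⁻¹⁹) = 1.633 × 10⁻²³ kg·m/s.
λ = h/p = 6.626 × 10⁻³⁴ / 1.633 × 10⁻²³ = 4.06 × 10⁻¹¹ m = 40.6 pm.

λ = 40.6 pm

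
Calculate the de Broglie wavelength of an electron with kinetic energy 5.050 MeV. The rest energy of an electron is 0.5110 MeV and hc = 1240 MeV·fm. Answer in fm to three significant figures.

Total energy E = KE + m₀c² = 5.050 + 0.5110 = 5.5610 MeV.
(pc)² = E² − (m₀c²)² = (5.5610)² − (0.5110)² = 30.66 MeV², so pc = 5.537 MeV.
λ = hc/(pc) = 1240 MeV·fm / 5.537 MeV = 224 fm.

λ = 224 fm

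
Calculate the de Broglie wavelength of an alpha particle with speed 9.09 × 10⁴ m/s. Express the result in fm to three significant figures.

λ = 1100 fm

p = mv = 6.645 × 10⁻²⁷ × 9.09 × 10⁴ = 6.040 × 10⁻²² kg·m/s.
λ = h/p = 6.626 × 10⁻³⁴ / 6.040 × 10⁻²² = 1.10 × 10⁻¹² m = 1100 fm.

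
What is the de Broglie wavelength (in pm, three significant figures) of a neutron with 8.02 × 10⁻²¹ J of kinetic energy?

λ = 128 pm

p = √(2mKE) = √(2 × 1.675 × 10⁻²⁷ × 8.020 × 10⁻²¹) = 5.183 × 10⁻²⁴ kg·m/s.
λ = h/p = 6.626 × 10⁻³⁴ / 5.183 × 10⁻²⁴ = 1.28 × 10⁻¹⁰ m = 128 pm.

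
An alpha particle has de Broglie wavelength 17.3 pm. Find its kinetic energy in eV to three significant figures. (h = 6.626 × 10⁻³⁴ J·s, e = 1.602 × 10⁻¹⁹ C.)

p = h/λ = 6.626 × 10⁻³⁴ / 1.730 × 10⁻¹¹ = 3.830 × 10⁻²³ kg·m/s.
KE = p²/(2m) = (3.830 × 10⁻²³)² / (2 × 6.645 × 10⁻²⁷) = 1.104 × 10⁻¹⁹ J = 0.689 eV.

KE = 0.689 eV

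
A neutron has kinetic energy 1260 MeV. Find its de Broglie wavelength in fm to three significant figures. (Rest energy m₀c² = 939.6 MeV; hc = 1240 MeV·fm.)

Total energy E = KE + m₀c² = 1260 + 939.6 = 2199.6 MeV.
(pc)² = E² − (m₀c²)² = (2199.6)² − (939.6)² = 3.955 × 10⁶ MeV², so pc = 1989 MeV.
λ = hc/(pc) = 1240 MeV·fm / 1989 MeV = 0.623 fm.

λ = 0.623 fm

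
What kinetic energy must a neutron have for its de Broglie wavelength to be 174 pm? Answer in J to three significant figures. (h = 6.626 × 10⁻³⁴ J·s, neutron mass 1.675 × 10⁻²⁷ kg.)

KE = 4.33 × 10⁻²¹ J

p = h/λ = 6.626 × 10⁻³⁴ / 1.740 × 10⁻¹⁰ = 3.808 × 10⁻²⁴ kg·m/s.
KE = p²/(2m) = (3.808 × 10⁻²⁴)² / (2 × 1.675 × 10⁻²⁷) = 4.329 × 10⁻²¹ J = 4.33 × 10⁻²¹ J.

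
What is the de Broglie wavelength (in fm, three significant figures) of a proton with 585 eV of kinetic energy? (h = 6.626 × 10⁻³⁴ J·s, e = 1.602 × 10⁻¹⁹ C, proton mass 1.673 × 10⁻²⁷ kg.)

KE = 585 eV = 9.372 × 10⁻¹⁷ J.
p = √(2mKE) = √(2 × 1.673 × 10⁻²⁷ × 9.372 × 10⁻¹⁷) = 5.600 × 10⁻²² kg·m/s.
λ = h/p = 6.626 × 10⁻³⁴ / 5.600 × 10⁻²² = 1.18 × 10⁻¹² m = 1180 fm.

λ = 1180 fm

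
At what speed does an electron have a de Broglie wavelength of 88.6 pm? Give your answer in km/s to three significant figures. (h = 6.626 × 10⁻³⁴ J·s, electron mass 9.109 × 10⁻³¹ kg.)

p = h/λ = 6.626 × 10⁻³⁴ / 8.860 × 10⁻¹¹ = 7.479 × 10⁻²⁴ kg·m/s.
v = p/m = 7.479 × 10⁻²⁴ / 9.109 × 10⁻³¹ = 8.21 × 10⁶ m/s = 8210 km/s.

v = 8210 km/s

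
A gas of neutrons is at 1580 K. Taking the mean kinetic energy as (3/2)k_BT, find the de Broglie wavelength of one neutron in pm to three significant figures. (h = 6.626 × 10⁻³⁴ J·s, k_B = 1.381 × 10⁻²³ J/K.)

KE = (3/2)k_BT = 1.5 × 1.381 × 10⁻²³ × 1580 = 3.273 × 10⁻²⁰ J.
p = √(2mKE) = √(2 × 1.675 × 10⁻²⁷ × 3.273 × 10⁻²⁰) = 1.047 × 10⁻²³ kg·m/s.
λ = h/p = 6.33 × 10⁻¹¹ m = 63.3 pm.

λ = 63.3 pm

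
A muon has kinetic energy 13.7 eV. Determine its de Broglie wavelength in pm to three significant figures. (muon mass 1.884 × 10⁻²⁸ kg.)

λ = 23.0 pm

KE = 13.7 eV = 2.195 × 10⁻¹⁸ J.
p = √(2mKE) = √(2 × 1.884 × 10⁻²⁸ × 2.195 × 10⁻¹⁸) = 2.876 × 10⁻²³ kg·m/s.
λ = h/p = 6.626 × 10⁻³⁴ / 2.876 × 10⁻²³ = 2.30 × 10⁻¹¹ m = 23.0 pm.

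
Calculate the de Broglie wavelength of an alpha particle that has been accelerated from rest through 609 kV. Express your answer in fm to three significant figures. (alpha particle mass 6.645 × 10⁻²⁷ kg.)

λ = 13.0 fm

KE = 2eV = 2 × 1.602 × 10⁻¹⁹ × 6.090 × 10⁵ = 1.951 × 10⁻¹³ J.
p = √(2mKE) = √(2 × 6.645 × 10⁻²⁷ × 1.951 × 10⁻¹³) = 5.092 × 10⁻²⁰ kg·m/s.
λ = h/p = 6.626 × 10⁻³⁴ / 5.092 × 10⁻²⁰ = 1.30 × 10⁻¹⁴ m = 13.0 fm.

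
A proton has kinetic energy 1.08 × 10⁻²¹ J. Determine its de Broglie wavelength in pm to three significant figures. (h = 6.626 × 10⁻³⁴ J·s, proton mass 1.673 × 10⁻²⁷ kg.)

λ = 349 pm

p = √(2mKE) = √(2 × 1.673 × 10⁻²⁷ × 1.080 × 10⁻²¹) = 1.901 × 10⁻²⁴ kg·m/s.
λ = h/p = 6.626 × 10⁻³⁴ / 1.901 × 10⁻²⁴ = 3.49 × 10⁻¹⁰ m = 349 pm.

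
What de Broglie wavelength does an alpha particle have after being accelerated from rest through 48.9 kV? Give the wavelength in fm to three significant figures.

KE = 2eV = 2 × 1.602 × 10⁻¹⁹ × 4.890 × 10⁴ = 1.567 × 10⁻¹⁴ J.
p = √(2mKE) = √(2 × 6.645 × 10⁻²⁷ × 1.567 × 10⁻¹⁴) = 1.443 × 10⁻²⁰ kg·m/s.
λ = h/p = 6.626 × 10⁻³⁴ / 1.443 × 10⁻²⁰ = 4.59 × 10⁻¹⁴ m = 45.9 fm.

λ = 45.9 fm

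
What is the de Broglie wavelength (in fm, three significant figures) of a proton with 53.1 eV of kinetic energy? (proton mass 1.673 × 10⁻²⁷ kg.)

KE = 53.1 eV = 8.507 × 10⁻¹⁸ J.
p = √(2mKE) = √(2 × 1.673 × 10⁻²⁷ × 8.507 × 10⁻¹⁸) = 1.687 × 10⁻²² kg·m/s.
λ = h/p = 6.626 × 10⁻³⁴ / 1.687 × 10⁻²² = 3.93 × 10⁻¹² m = 3930 fm.

λ = 3930 fm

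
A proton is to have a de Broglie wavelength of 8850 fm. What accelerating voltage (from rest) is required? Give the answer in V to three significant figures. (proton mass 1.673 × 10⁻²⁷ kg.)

p = h/λ = 6.626 × 10⁻³⁴ / 8.850 × 10⁻¹² = 7.487 × 10⁻²³ kg·m/s.
KE = p²/(2m) = 1.675 × 10⁻¹⁸ J.
V = KE/e = 1.675 × 10⁻¹⁸ / (1.602 × 10⁻¹⁹) = 10.5 V.

V = 10.5 V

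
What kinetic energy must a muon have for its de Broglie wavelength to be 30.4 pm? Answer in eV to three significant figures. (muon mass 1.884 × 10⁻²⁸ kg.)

KE = 7.87 eV

p = h/λ = 6.626 × 10⁻³⁴ / 3.040 × 10⁻¹¹ = 2.180 × 10⁻²³ kg·m/s.
KE = p²/(2m) = (2.180 × 10⁻²³)² / (2 × 1.884 × 10⁻²⁸) = 1.261 × 10⁻¹⁸ J = 7.87 eV.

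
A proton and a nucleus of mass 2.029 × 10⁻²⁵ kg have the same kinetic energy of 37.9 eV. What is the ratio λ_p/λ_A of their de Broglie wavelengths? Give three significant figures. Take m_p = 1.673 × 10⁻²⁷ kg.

At fixed KE, p = √(2mKE) so λ = h/p ∝ 1/√m.
λ_p/λ_A = √(m_A/m_p) = √(2.029 × 10⁻²⁵/1.673 × 10⁻²⁷) = √(121.3) = 11.0.

λ_p/λ_A = 11.0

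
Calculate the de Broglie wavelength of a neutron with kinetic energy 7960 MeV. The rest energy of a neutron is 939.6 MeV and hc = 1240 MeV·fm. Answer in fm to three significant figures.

λ = 0.140 fm

Total energy E = KE + m₀c² = 7960 + 939.6 = 8899.6 MeV.
(pc)² = E² − (m₀c²)² = (8899.6)² − (939.6)² = 7.832 × 10⁷ MeV², so pc = 8850 MeV.
λ = hc/(pc) = 1240 MeV·fm / 8850 MeV = 0.140 fm.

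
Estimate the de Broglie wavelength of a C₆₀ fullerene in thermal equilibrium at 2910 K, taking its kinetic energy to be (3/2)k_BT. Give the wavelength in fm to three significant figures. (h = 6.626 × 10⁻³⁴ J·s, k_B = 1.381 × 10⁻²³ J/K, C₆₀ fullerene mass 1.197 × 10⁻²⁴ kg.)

λ = 1740 fm

KE = (3/2)k_BT = 1.5 × 1.381 × 10⁻²³ × 2910 = 6.028 × 10⁻²⁰ J.
p = √(2mKE) = √(2 × 1.197 × 10⁻²⁴ × 6.028 × 10⁻²⁰) = 3.799 × 10⁻²² kg·m/s.
λ = h/p = 1.74 × 10⁻¹² m = 1740 fm.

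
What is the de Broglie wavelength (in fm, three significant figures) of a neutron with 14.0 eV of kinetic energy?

λ = 7640 fm

KE = 14.0 eV = 2.243 × 10⁻¹⁸ J.
p = √(2mKE) = √(2 × 1.675 × 10⁻²⁷ × 2.243 × 10⁻¹⁸) = 8.668 × 10⁻²³ kg·m/s.
λ = h/p = 6.626 × 10⁻³⁴ / 8.668 × 10⁻²³ = 7.64 × 10⁻¹² m = 7640 fm.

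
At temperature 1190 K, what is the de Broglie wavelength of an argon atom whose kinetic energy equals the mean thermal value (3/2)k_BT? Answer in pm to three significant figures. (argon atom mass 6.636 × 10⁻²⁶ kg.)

λ = 11.6 pm

KE = (3/2)k_BT = 1.5 × 1.381 × 10⁻²³ × 1190 = 2.465 × 10⁻²⁰ J.
p = √(2mKE) = √(2 × 6.636 × 10⁻²⁶ × 2.465 × 10⁻²⁰) = 5.720 × 10⁻²³ kg·m/s.
λ = h/p = 1.16 × 10⁻¹¹ m = 11.6 pm.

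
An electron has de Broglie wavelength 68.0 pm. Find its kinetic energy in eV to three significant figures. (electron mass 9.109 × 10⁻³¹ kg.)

KE = 325 eV

p = h/λ = 6.626 × 10⁻³⁴ / 6.800 × 10⁻¹¹ = 9.744 × 10⁻²⁴ kg·m/s.
KE = p²/(2m) = (9.744 × 10⁻²⁴)² / (2 × 9.109 × 10⁻³¹) = 5.212 × 10⁻¹⁷ J = 325 eV.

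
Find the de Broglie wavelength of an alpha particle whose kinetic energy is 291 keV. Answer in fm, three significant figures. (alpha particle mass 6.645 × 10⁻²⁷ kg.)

λ = 26.6 fm

KE = 291 keV = 4.662 × 10⁻¹⁴ J.
p = √(2mKE) = √(2 × 6.645 × 10⁻²⁷ × 4.662 × 10⁻¹⁴) = 2.489 × 10⁻²⁰ kg·m/s.
λ = h/p = 6.626 × 10⁻³⁴ / 2.489 × 10⁻²⁰ = 2.66 × 10⁻¹⁴ m = 26.6 fm.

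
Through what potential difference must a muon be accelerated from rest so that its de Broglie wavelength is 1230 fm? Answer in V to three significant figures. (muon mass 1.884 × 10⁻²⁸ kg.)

p = h/λ = 6.626 × 10⁻³⁴ / 1.230 × 10⁻¹² = 5.387 × 10⁻²² kg·m/s.
KE = p²/(2m) = 7.702 × 10⁻¹⁶ J.
V = KE/e = 7.702 × 10⁻¹⁶ / (1.602 × 10⁻¹⁹) = 4810 V.

V = 4810 V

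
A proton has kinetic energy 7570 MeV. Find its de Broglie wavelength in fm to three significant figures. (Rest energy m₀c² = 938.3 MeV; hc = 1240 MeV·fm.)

λ = 0.147 fm

Total energy E = KE + m₀c² = 7570 + 938.3 = 8508.3 MeV.
(pc)² = E² − (m₀c²)² = (8508.3)² − (938.3)² = 7.151 × 10⁷ MeV², so pc = 8456 MeV.
λ = hc/(pc) = 1240 MeV·fm / 8456 MeV = 0.147 fm.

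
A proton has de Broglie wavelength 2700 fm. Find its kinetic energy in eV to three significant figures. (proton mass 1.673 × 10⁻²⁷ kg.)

KE = 112 eV

p = h/λ = 6.626 × 10⁻³⁴ / 2.700 × 10⁻¹² = 2.454 × 10⁻²² kg·m/s.
KE = p²/(2m) = (2.454 × 10⁻²²)² / (2 × 1.673 × 10⁻²⁷) = 1.800 × 10⁻¹⁷ J = 112 eV.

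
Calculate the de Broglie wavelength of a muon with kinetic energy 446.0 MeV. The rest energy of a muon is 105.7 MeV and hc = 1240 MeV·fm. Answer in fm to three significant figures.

λ = 2.29 fm

Total energy E = KE + m₀c² = 446.0 + 105.7 = 551.7 MeV.
(pc)² = E² − (m₀c²)² = (551.7)² − (105.7)² = 2.932 × 10⁵ MeV², so pc = 541.5 MeV.
λ = hc/(pc) = 1240 MeV·fm / 541.5 MeV = 2.29 fm.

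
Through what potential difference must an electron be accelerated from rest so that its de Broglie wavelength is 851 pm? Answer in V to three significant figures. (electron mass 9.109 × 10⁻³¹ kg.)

p = h/λ = 6.626 × 10⁻³⁴ / 8.510 × 10⁻¹⁰ = 7.786 × 10⁻²⁵ kg·m/s.
KE = p²/(2m) = 3.328 × 10⁻¹⁹ J.
V = KE/e = 3.328 × 10⁻¹⁹ / (1.602 × 10⁻¹⁹) = 2.08 V.

V = 2.08 V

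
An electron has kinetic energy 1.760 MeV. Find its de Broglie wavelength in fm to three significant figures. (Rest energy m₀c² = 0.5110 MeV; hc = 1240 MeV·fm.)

λ = 560 fm

Total energy E = KE + m₀c² = 1.760 + 0.5110 = 2.2710 MeV.
(pc)² = E² − (m₀c²)² = (2.2710)² − (0.5110)² = 4.896 MeV², so pc = 2.213 MeV.
λ = hc/(pc) = 1240 MeV·fm / 2.213 MeV = 560 fm.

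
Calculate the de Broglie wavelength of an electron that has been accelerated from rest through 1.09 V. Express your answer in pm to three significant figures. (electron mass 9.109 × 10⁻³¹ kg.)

KE = eV = 1.602 × 10⁻¹⁹ × 1.090 = 1.746 × 10⁻¹⁹ J.
p = √(2mKE) = √(2 × 9.109 × 10⁻³¹ × 1.746 × 10⁻¹⁹) = 5.640 × 10⁻²⁵ kg·m/s.
λ = h/p = 6.626 × 10⁻³⁴ / 5.640 × 10⁻²⁵ = 1.17 × 10⁻⁹ m = 1170 pm.

λ = 1170 pm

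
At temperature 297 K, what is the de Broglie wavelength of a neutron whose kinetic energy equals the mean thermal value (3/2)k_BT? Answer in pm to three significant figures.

KE = (3/2)k_BT = 1.5 × 1.381 × 10⁻²³ × 297 = 6.152 × 10⁻²¹ J.
p = √(2mKE) = √(2 × 1.675 × 10⁻²⁷ × 6.152 × 10⁻²¹) = 4.540 × 10⁻²⁴ kg·m/s.
λ = h/p = 1.46 × 10⁻¹⁰ m = 146 pm.

λ = 146 pm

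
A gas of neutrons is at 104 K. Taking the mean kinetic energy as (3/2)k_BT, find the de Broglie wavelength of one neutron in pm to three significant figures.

λ = 247 pm

KE = (3/2)k_BT = 1.5 × 1.381 × 10⁻²³ × 104 = 2.154 × 10⁻²¹ J.
p = √(2mKE) = √(2 × 1.675 × 10⁻²⁷ × 2.154 × 10⁻²¹) = 2.686 × 10⁻²⁴ kg·m/s.
λ = h/p = 2.47 × 10⁻¹⁰ m = 247 pm.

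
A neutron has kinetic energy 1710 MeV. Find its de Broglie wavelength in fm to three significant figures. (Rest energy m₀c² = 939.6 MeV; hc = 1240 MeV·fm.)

Total energy E = KE + m₀c² = 1710 + 939.6 = 2649.6 MeV.
(pc)² = E² − (m₀c²)² = (2649.6)² − (939.6)² = 6.138 × 10⁶ MeV², so pc = 2477 MeV.
λ = hc/(pc) = 1240 MeV·fm / 2477 MeV = 0.501 fm.

λ = 0.501 fm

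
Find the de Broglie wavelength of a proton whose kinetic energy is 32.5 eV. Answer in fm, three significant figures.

λ = 5020 fm

KE = 32.5 eV = 5.207 × 10⁻¹⁸ J.
p = √(2mKE) = √(2 × 1.673 × 10⁻²⁷ × 5.207 × 10⁻¹⁸) = 1.320 × 10⁻²² kg·m/s.
λ = h/p = 6.626 × 10⁻³⁴ / 1.320 × 10⁻²² = 5.02 × 10⁻¹² m = 5020 fm.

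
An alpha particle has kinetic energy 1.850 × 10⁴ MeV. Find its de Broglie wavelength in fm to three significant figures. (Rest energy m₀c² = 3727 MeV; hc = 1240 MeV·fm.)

Total energy E = KE + m₀c² = 1.850 × 10⁴ + 3727 = 22227 MeV.
(pc)² = E² − (m₀c²)² = (22227)² − (3727)² = 4.801 × 10⁸ MeV², so pc = 2.191 × 10⁴ MeV.
λ = hc/(pc) = 1240 MeV·fm / 2.191 × 10⁴ MeV = 0.0566 fm.

λ = 0.0566 fm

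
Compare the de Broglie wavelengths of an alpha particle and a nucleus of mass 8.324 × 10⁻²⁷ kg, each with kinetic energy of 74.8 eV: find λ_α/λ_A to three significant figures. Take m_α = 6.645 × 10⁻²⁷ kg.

At fixed KE, p = √(2mKE) so λ = h/p ∝ 1/√m.
λ_α/λ_A = √(m_A/m_α) = √(8.324 × 10⁻²⁷/6.645 × 10⁻²⁷) = √(1.253) = 1.12.

λ_α/λ_A = 1.12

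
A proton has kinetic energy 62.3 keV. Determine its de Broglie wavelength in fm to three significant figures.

KE = 62.3 keV = 9.980 × 10⁻¹⁵ J.
p = √(2mKE) = √(2 × 1.673 × 10⁻²⁷ × 9.980 × 10⁻¹⁵) = 5.779 × 10⁻²¹ kg·m/s.
λ = h/p = 6.626 × 10⁻³⁴ / 5.779 × 10⁻²¹ = 1.15 × 10⁻¹³ m = 115 fm.

λ = 115 fm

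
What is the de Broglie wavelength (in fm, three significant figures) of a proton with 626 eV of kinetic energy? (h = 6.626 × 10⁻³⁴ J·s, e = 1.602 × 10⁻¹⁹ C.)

KE = 626 eV = 1.003 × 10⁻¹⁶ J.
p = √(2mKE) = √(2 × 1.673 × 10⁻²⁷ × 1.003 × 10⁻¹⁶) = 5.793 × 10⁻²² kg·m/s.
λ = h/p = 6.626 × 10⁻³⁴ / 5.793 × 10⁻²² = 1.14 × 10⁻¹² m = 1140 fm.

λ = 1140 fm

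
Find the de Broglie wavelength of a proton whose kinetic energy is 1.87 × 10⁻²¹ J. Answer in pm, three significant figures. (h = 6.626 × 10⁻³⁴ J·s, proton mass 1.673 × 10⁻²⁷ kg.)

p = √(2mKE) = √(2 × 1.673 × 10⁻²⁷ × 1.870 × 10⁻²¹) = 2.501 × 10⁻²⁴ kg·m/s.
λ = h/p = 6.626 × 10⁻³⁴ / 2.501 × 10⁻²⁴ = 2.65 × 10⁻¹⁰ m = 265 pm.

λ = 265 pm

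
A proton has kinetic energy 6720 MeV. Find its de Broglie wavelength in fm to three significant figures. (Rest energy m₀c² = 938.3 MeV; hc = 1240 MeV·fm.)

λ = 0.163 fm

Total energy E = KE + m₀c² = 6720 + 938.3 = 7658.3 MeV.
(pc)² = E² − (m₀c²)² = (7658.3)² − (938.3)² = 5.777 × 10⁷ MeV², so pc = 7601 MeV.
λ = hc/(pc) = 1240 MeV·fm / 7601 MeV = 0.163 fm.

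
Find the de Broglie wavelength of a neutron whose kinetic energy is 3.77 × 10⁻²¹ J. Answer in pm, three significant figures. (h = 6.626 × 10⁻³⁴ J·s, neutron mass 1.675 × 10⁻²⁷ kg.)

λ = 186 pm

p = √(2mKE) = √(2 × 1.675 × 10⁻²⁷ × 3.770 × 10⁻²¹) = 3.554 × 10⁻²⁴ kg·m/s.
λ = h/p = 6.626 × 10⁻³⁴ / 3.554 × 10⁻²⁴ = 1.86 × 10⁻¹⁰ m = 186 pm.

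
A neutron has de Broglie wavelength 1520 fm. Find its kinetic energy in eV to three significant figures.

p = h/λ = 6.626 × 10⁻³⁴ / 1.520 × 10⁻¹² = 4.359 × 10⁻²² kg·m/s.
KE = p²/(2m) = (4.359 × 10⁻²²)² / (2 × 1.675 × 10⁻²⁷) = 5.672 × 10⁻¹⁷ J = 354 eV.

KE = 354 eV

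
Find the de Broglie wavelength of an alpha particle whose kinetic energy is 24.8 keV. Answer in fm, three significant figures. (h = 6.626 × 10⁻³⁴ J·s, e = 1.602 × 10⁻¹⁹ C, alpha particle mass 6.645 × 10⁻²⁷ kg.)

KE = 24.8 keV = 3.973 × 10⁻¹⁵ J.
p = √(2mKE) = √(2 × 6.645 × 10⁻²⁷ × 3.973 × 10⁻¹⁵) = 7.266 × 10⁻²¹ kg·m/s.
λ = h/p = 6.626 × 10⁻³⁴ / 7.266 × 10⁻²¹ = 9.12 × 10⁻¹⁴ m = 91.2 fm.

λ = 91.2 fm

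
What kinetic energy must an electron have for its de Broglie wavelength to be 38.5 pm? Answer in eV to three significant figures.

p = h/λ = 6.626 × 10⁻³⁴ / 3.850 × 10⁻¹¹ = 1.721 × 10⁻²³ kg·m/s.
KE = p²/(2m) = (1.721 × 10⁻²³)² / (2 × 9.109 × 10⁻³¹) = 1.626 × 10⁻¹⁶ J = 1010 eV.

KE = 1010 eV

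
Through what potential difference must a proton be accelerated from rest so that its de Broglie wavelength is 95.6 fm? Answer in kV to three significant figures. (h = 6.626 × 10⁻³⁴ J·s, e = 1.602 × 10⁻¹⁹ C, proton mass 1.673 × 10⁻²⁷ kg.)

V = 89.6 kV

p = h/λ = 6.626 × 10⁻³⁴ / 9.560 × 10⁻¹⁴ = 6.931 × 10⁻²¹ kg·m/s.
KE = p²/(2m) = 1.436 × 10⁻¹⁴ J.
V = KE/e = 1.436 × 10⁻¹⁴ / (1.602 × 10⁻¹⁹) = 89.6 kV.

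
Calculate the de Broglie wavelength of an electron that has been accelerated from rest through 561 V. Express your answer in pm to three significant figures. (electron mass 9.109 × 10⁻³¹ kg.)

λ = 51.8 pm

KE = eV = 1.602 × 10⁻¹⁹ × 561.0 = 8.987 × 10⁻¹⁷ J.
p = √(2mKE) = √(2 × 9.109 × 10⁻³¹ × 8.987 × 10⁻¹⁷) = 1.280 × 10⁻²³ kg·m/s.
λ = h/p = 6.626 × 10⁻³⁴ / 1.280 × 10⁻²³ = 5.18 × 10⁻¹¹ m = 51.8 pm.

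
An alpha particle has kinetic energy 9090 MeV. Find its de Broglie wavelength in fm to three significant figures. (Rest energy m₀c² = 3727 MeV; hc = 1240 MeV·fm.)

λ = 0.101 fm

Total energy E = KE + m₀c² = 9090 + 3727 = 12817 MeV.
(pc)² = E² − (m₀c²)² = (12817)² − (3727)² = 1.504 × 10⁸ MeV², so pc = 1.226 × 10⁴ MeV.
λ = hc/(pc) = 1240 MeV·fm / 1.226 × 10⁴ MeV = 0.101 fm.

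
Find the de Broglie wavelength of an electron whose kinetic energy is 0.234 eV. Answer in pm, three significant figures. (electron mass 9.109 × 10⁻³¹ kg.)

KE = 0.234 eV = 3.749 × 10⁻²⁰ J.
p = √(2mKE) = √(2 × 9.109 × 10⁻³¹ × 3.749 × 10⁻²⁰) = 2.613 × 10⁻²⁵ kg·m/s.
λ = h/p = 6.626 × 10⁻³⁴ / 2.613 × 10⁻²⁵ = 2.54 × 10⁻⁹ m = 2540 pm.

λ = 2540 pm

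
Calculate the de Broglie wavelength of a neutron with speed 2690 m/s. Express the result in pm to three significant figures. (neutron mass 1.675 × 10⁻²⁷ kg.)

λ = 147 pm

p = mv = 1.675 × 10⁻²⁷ × 2690 = 4.506 × 10⁻²⁴ kg·m/s.
λ = h/p = 6.626 × 10⁻³⁴ / 4.506 × 10⁻²⁴ = 1.47 × 10⁻¹⁰ m = 147 pm.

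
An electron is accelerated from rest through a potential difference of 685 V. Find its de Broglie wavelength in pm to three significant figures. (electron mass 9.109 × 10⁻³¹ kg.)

λ = 46.9 pm

KE = eV = 1.602 × 10⁻¹⁹ × 685.0 = 1.097 × 10⁻¹⁶ J.
p = √(2mKE) = √(2 × 9.109 × 10⁻³¹ × 1.097 × 10⁻¹⁶) = 1.414 × 10⁻²³ kg·m/s.
λ = h/p = 6.626 × 10⁻³⁴ / 1.414 × 10⁻²³ = 4.69 × 10⁻¹¹ m = 46.9 pm.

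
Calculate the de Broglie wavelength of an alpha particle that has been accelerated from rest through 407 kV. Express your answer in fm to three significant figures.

KE = 2eV = 2 × 1.602 × 10⁻¹⁹ × 4.070 × 10⁵ = 1.304 × 10⁻¹³ J.
p = √(2mKE) = √(2 × 6.645 × 10⁻²⁷ × 1.304 × 10⁻¹³) = 4.163 × 10⁻²⁰ kg·m/s.
λ = h/p = 6.626 × 10⁻³⁴ / 4.163 × 10⁻²⁰ = 1.59 × 10⁻¹⁴ m = 15.9 fm.

λ = 15.9 fm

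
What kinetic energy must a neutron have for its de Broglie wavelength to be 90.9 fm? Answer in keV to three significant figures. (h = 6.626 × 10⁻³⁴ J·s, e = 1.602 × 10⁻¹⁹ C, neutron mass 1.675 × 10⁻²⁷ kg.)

KE = 99.0 keV

p = h/λ = 6.626 × 10⁻³⁴ / 9.090 × 10⁻¹⁴ = 7.289 × 10⁻²¹ kg·m/s.
KE = p²/(2m) = (7.289 × 10⁻²¹)² / (2 × 1.675 × 10⁻²⁷) = 1.586 × 10⁻¹⁴ J = 99.0 keV.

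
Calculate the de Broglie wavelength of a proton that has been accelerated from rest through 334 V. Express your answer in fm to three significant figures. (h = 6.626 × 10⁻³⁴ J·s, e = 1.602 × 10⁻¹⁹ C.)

KE = eV = 1.602 × 10⁻¹⁹ × 334.0 = 5.351 × 10⁻¹⁷ J.
p = √(2mKE) = √(2 × 1.673 × 10⁻²⁷ × 5.351 × 10⁻¹⁷) = 4.231 × 10⁻²² kg·m/s.
λ = h/p = 6.626 × 10⁻³⁴ / 4.231 × 10⁻²² = 1.57 × 10⁻¹² m = 1570 fm.

λ = 1570 fm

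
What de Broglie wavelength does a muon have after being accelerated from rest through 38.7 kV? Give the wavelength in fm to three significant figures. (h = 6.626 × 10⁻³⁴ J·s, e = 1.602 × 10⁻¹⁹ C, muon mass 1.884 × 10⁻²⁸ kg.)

KE = eV = 1.602 × 10⁻¹⁹ × 3.870 × 10⁴ = 6.200 × 10⁻¹⁵ J.
p = √(2mKE) = √(2 × 1.884 × 10⁻²⁸ × 6.200 × 10⁻¹⁵) = 1.528 × 10⁻²¹ kg·m/s.
λ = h/p = 6.626 × 10⁻³⁴ / 1.528 × 10⁻²¹ = 4.34 × 10⁻¹³ m = 434 fm.

λ = 434 fm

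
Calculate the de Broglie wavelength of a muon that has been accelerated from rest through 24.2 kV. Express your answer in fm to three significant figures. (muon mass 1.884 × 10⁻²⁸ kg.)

KE = eV = 1.602 × 10⁻¹⁹ × 2.420 × 10⁴ = 3.877 × 10⁻¹⁵ J.
p = √(2mKE) = √(2 × 1.884 × 10⁻²⁸ × 3.877 × 10⁻¹⁵) = 1.209 × 10⁻²¹ kg·m/s.
λ = h/p = 6.626 × 10⁻³⁴ / 1.209 × 10⁻²¹ = 5.48 × 10⁻¹³ m = 548 fm.

λ = 548 fm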